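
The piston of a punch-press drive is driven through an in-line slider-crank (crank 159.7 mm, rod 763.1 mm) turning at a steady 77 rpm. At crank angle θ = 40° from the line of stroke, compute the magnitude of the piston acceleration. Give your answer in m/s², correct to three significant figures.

8.36

ω = 2π·77/60 = 8.063 rad/s
x(θ) = r cosθ + √(L² − r² sin²θ); with ω constant, a = ω²·d²x/dθ².
d²x/dθ² = −r cosθ − r²(cos2θ)/√u − r⁴ sin²2θ/(4u^{3/2}),  u = L² − r² sin²θ = 0.571784 m².
Substituting r = 0.1597 m, L = 0.7631 m, θ = 40°: d²x/dθ² = -0.12856 m.
a = ω²·d²x/dθ² = (8.063)²·(-0.12856) = -8.3587 m/s²;  |a| = 8.3587 m/s².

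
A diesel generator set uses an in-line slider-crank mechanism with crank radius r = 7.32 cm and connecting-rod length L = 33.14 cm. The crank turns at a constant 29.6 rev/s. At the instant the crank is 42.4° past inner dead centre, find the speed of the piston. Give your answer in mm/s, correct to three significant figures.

10700

ω = 2π·29.6 = 186 rad/s
For an in-line slider-crank, x = r cosθ + √(L² − r² sin²θ), so v = −rω sinθ·[1 + r cosθ/√(L² − r² sin²θ)].
With r = 0.0732 m, L = 0.3314 m, θ = 42.4°: √(L² − r² sin²θ) = 0.3277 m.
v = −0.0732·186·0.67430·[1 + 0.0732·0.73846/0.3277] = -10.694 m/s.
|v| = 10.694 m/s = 10694 mm/s.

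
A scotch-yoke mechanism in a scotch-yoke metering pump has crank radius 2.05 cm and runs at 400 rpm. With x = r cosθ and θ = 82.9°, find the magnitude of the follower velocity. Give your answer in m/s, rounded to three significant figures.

ω = 41.89 rad/s (from 400 rpm).
x = r cosθ ⇒ ẋ = −rω sinθ.
|v| = rω|sinθ| = 0.0205·41.89·|sin 82.9°| = 0.85212 m/s.

0.852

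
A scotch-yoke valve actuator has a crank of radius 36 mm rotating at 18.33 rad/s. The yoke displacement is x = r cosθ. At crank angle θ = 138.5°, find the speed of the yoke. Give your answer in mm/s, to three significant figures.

437

ω = 18.33 rad/s
x = r cosθ ⇒ ẋ = −rω sinθ.
|v| = rω|sinθ| = 0.036·18.33·|sin 138.5°| = 0.43725 m/s = 437.25 mm/s.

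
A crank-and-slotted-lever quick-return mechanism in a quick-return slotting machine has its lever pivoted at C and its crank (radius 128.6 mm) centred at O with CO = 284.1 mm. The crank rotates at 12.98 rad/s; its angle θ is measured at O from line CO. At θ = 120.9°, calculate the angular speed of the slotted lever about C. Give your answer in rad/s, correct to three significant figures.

ω = 12.98 rad/s
Crank pin A relative to C: A = (d + r cosθ, r sinθ); lever angle φ = atan2(r sinθ, d + r cosθ).
Differentiating tanφ: φ̇ = rω(d cosθ + r)/(d² + r² + 2dr cosθ).
d² + r² + 2dr cosθ = |CA|² = 0.059726 m²;  d cosθ + r = -0.017297 m.
|ω_lever| = |0.1286·12.98·-0.017297| / 0.059726 = 0.48342 rad/s.

0.483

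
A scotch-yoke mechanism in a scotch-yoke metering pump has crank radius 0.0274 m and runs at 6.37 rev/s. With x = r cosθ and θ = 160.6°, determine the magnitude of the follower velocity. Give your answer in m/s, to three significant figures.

0.364

ω = 40.02 rad/s (from 6.37 rev/s).
x = r cosθ ⇒ ẋ = −rω sinθ.
|v| = rω|sinθ| = 0.0274·40.02·|sin 160.6°| = 0.36427 m/s.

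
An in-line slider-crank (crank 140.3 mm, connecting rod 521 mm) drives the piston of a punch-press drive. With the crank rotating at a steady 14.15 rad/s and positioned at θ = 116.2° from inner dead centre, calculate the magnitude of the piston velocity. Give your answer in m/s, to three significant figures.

1.56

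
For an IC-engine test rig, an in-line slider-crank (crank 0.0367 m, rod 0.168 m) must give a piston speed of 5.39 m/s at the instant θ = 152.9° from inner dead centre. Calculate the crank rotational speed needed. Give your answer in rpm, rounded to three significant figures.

For an in-line slider-crank, |v_piston| = rω|sinθ|·[1 + r cosθ/√(L² − r² sin²θ)].
With r = 0.0367 m, L = 0.168 m, θ = 152.9°: the bracketed kinematic factor |dx/dθ| = 0.013451 m.
ω = v/|dx/dθ| = 5.39/0.013451 = 400.71 rad/s.
N = 60ω/(2π) = 3826.5 rpm.

3830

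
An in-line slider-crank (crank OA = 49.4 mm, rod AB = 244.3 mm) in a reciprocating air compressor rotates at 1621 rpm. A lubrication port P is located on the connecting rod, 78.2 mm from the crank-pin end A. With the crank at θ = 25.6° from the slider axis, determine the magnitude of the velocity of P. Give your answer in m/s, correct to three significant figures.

ω = 169.8 rad/s.  Crank-pin speed |V_A| = rω = 8.3857 m/s, perpendicular to OA.
Rod angle: sinφ = −(r/L) sinθ ⇒ φ = -5.012°; ω_rod = −rω cosθ/√(L²−r²sin²θ) = -31.075 rad/s.
V_P = V_A + ω_rod × AP, with AP = 0.0782 m along the rod.
Components: V_Px = −rω sinθ − a·ω_rod·sinφ = -3.8357 m/s;  V_Py = rω cosθ + a·ω_rod·cosφ = +5.1417 m/s.
|V_P| = √(V_Px² + V_Py²) = 6.4148 m/s.

6.41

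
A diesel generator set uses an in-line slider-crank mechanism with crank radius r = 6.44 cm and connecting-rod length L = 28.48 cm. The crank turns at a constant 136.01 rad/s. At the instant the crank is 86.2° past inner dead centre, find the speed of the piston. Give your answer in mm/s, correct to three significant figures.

8870

ω = 136 rad/s
For an in-line slider-crank, x = r cosθ + √(L² − r² sin²θ), so v = −rω sinθ·[1 + r cosθ/√(L² − r² sin²θ)].
With r = 0.0644 m, L = 0.2848 m, θ = 86.2°: √(L² − r² sin²θ) = 0.27746 m.
v = −0.0644·136·0.99780·[1 + 0.0644·0.06627/0.27746] = -8.8742 m/s.
|v| = 8.8742 m/s = 8874.2 mm/s.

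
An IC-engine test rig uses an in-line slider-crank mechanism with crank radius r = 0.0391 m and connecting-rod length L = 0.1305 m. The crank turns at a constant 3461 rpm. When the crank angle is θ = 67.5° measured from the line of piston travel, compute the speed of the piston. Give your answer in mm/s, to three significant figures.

14700

ω = 2π·3461/60 = 362.4 rad/s
For an in-line slider-crank, x = r cosθ + √(L² − r² sin²θ), so v = −rω sinθ·[1 + r cosθ/√(L² − r² sin²θ)].
With r = 0.0391 m, L = 0.1305 m, θ = 67.5°: √(L² − r² sin²θ) = 0.1254 m.
v = −0.0391·362.4·0.92388·[1 + 0.0391·0.38268/0.1254] = -14.655 m/s.
|v| = 14.655 m/s = 14655 mm/s.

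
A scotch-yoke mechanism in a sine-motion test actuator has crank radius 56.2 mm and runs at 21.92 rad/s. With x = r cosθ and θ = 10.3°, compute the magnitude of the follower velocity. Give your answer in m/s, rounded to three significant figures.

ω = 21.92 rad/s
x = r cosθ ⇒ ẋ = −rω sinθ.
|v| = rω|sinθ| = 0.0562·21.92·|sin 10.3°| = 0.22027 m/s.

0.220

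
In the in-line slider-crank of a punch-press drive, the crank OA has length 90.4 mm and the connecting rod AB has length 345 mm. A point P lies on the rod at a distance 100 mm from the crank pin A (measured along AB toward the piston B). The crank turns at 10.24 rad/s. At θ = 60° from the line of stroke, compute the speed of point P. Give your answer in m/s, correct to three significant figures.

0.895

ω = 10.24 rad/s.  Crank-pin speed |V_A| = rω = 0.9257 m/s, perpendicular to OA.
Rod angle: sinφ = −(r/L) sinθ ⇒ φ = -13.116°; ω_rod = −rω cosθ/√(L²−r²sin²θ) = -1.3775 rad/s.
V_P = V_A + ω_rod × AP, with AP = 0.1 m along the rod.
Components: V_Px = −rω sinθ − a·ω_rod·sinφ = -0.83294 m/s;  V_Py = rω cosθ + a·ω_rod·cosφ = +0.32869 m/s.
|V_P| = √(V_Px² + V_Py²) = 0.89544 m/s.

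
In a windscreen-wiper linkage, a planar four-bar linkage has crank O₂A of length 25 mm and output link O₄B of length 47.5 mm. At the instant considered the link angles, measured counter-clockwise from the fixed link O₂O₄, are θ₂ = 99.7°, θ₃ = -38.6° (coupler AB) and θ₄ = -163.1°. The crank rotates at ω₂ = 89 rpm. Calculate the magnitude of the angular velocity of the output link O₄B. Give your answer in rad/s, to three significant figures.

3.96

ω₂ = 9.32 rad/s (from 89 rpm).
Differentiating the loop-closure r₂e^{iθ₂}+r₃e^{iθ₃}=r₁+r₄e^{iθ₄} gives r₂ω₂e^{iθ₂}+r₃ω₃e^{iθ₃}=r₄ω₄e^{iθ₄}.
Eliminating the other unknown: ω₄ = r₂ω₂ sin(θ₂−θ₃) / [r₄ sin(θ₄−θ₃)].
Numerator sine = +0.66523; denominator sine = -0.82413.
Result = 0.025·9.32·(+0.66523) / (0.0475·(-0.82413)) = -3.9595 rad/s; magnitude 3.9595 rad/s.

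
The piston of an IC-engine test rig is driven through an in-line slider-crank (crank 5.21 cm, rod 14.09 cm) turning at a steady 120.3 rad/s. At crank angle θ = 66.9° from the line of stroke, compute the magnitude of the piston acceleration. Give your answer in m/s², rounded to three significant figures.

ω = 120.3 rad/s
x(θ) = r cosθ + √(L² − r² sin²θ); with ω constant, a = ω²·d²x/dθ².
d²x/dθ² = −r cosθ − r²(cos2θ)/√u − r⁴ sin²2θ/(4u^{3/2}),  u = L² − r² sin²θ = 0.0175562 m².
Substituting r = 0.0521 m, L = 0.1409 m, θ = 66.9°: d²x/dθ² = -0.0066739 m.
a = ω²·d²x/dθ² = (120.3)²·(-0.0066739) = -96.586 m/s²;  |a| = 96.586 m/s².

96.6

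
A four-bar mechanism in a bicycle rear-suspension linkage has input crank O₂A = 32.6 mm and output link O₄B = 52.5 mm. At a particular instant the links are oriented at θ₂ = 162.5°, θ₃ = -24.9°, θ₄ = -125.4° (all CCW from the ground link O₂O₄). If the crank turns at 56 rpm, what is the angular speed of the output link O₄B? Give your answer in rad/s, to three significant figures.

ω₂ = 5.864 rad/s (from 56 rpm).
Differentiating the loop-closure r₂e^{iθ₂}+r₃e^{iθ₃}=r₁+r₄e^{iθ₄} gives r₂ω₂e^{iθ₂}+r₃ω₃e^{iθ₃}=r₄ω₄e^{iθ₄}.
Eliminating the other unknown: ω₄ = r₂ω₂ sin(θ₂−θ₃) / [r₄ sin(θ₄−θ₃)].
Numerator sine = -0.12880; denominator sine = -0.98325.
Result = 0.0326·5.864·(-0.12880) / (0.0525·(-0.98325)) = +0.47699 rad/s; magnitude 0.47699 rad/s.

0.477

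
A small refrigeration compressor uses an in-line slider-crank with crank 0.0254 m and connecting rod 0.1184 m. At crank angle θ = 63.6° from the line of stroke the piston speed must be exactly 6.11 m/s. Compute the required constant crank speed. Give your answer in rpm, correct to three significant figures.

For an in-line slider-crank, |v_piston| = rω|sinθ|·[1 + r cosθ/√(L² − r² sin²θ)].
With r = 0.0254 m, L = 0.1184 m, θ = 63.6°: the bracketed kinematic factor |dx/dθ| = 0.024962 m.
ω = v/|dx/dθ| = 6.11/0.024962 = 244.77 rad/s.
N = 60ω/(2π) = 2337.4 rpm.

2340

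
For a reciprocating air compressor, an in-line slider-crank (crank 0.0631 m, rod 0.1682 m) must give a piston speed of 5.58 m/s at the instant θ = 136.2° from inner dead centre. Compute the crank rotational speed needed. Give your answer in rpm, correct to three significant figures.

1700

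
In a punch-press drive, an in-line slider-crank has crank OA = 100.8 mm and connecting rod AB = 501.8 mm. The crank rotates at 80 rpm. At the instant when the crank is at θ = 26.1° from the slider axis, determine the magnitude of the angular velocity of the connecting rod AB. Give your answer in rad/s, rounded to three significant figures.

ω = 8.378 rad/s (converted from 80 rpm).
The rod makes angle φ with the slider axis where L sinφ = r sinθ; differentiating, L cosφ·φ̇ = r ω cosθ.
L cosφ = √(L² − r² sin²θ) = 0.49984 m.
|ω_rod| = r ω |cosθ| / √(L² − r² sin²θ) = 0.1008·8.378·0.89803/0.49984 = 1.5172 rad/s.

1.52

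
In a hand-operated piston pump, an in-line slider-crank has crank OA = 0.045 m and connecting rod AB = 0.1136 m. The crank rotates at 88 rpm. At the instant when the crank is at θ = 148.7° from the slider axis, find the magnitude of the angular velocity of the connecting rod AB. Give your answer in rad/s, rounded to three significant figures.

ω = 9.215 rad/s (converted from 88 rpm).
The rod makes angle φ with the slider axis where L sinφ = r sinθ; differentiating, L cosφ·φ̇ = r ω cosθ.
L cosφ = √(L² − r² sin²θ) = 0.11117 m.
|ω_rod| = r ω |cosθ| / √(L² − r² sin²θ) = 0.045·9.215·0.85446/0.11117 = 3.1874 rad/s.

3.19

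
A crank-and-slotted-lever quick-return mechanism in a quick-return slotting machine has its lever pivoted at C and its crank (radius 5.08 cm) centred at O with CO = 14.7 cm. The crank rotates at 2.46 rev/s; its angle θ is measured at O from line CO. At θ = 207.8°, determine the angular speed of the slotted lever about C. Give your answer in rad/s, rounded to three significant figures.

5.67

ω = 15.46 rad/s (from 2.46 rev/s).
Crank pin A relative to C: A = (d + r cosθ, r sinθ); lever angle φ = atan2(r sinθ, d + r cosθ).
Differentiating tanφ: φ̇ = rω(d cosθ + r)/(d² + r² + 2dr cosθ).
d² + r² + 2dr cosθ = |CA|² = 0.0109782 m²;  d cosθ + r = -0.079233 m.
|ω_lever| = |0.0508·15.46·-0.079233| / 0.0109782 = 5.667 rad/s.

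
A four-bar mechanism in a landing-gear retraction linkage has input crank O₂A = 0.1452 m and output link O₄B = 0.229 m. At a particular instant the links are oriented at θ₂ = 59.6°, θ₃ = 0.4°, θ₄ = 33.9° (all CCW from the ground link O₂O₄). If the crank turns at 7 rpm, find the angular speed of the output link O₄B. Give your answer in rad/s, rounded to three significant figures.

ω₂ = 0.733 rad/s (from 7 rpm).
Differentiating the loop-closure r₂e^{iθ₂}+r₃e^{iθ₃}=r₁+r₄e^{iθ₄} gives r₂ω₂e^{iθ₂}+r₃ω₃e^{iθ₃}=r₄ω₄e^{iθ₄}.
Eliminating the other unknown: ω₄ = r₂ω₂ sin(θ₂−θ₃) / [r₄ sin(θ₄−θ₃)].
Numerator sine = +0.85896; denominator sine = +0.55194.
Result = 0.1452·0.733·(+0.85896) / (0.229·(+0.55194)) = +0.72334 rad/s; magnitude 0.72334 rad/s.

0.723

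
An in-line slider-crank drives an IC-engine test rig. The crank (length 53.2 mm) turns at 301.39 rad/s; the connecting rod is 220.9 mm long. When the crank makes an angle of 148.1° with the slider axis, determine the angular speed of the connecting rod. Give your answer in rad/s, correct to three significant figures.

ω = 301.4 rad/s
The rod makes angle φ with the slider axis where L sinφ = r sinθ; differentiating, L cosφ·φ̇ = r ω cosθ.
L cosφ = √(L² − r² sin²θ) = 0.2191 m.
|ω_rod| = r ω |cosθ| / √(L² − r² sin²θ) = 0.0532·301.4·0.84897/0.2191 = 62.127 rad/s.

62.1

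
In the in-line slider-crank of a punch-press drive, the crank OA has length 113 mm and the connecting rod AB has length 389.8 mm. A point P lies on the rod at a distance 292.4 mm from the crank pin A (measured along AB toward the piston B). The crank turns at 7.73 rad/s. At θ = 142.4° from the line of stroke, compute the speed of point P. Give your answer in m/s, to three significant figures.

0.472

ω = 7.73 rad/s.  Crank-pin speed |V_A| = rω = 0.87349 m/s, perpendicular to OA.
Rod angle: sinφ = −(r/L) sinθ ⇒ φ = -10.188°; ω_rod = −rω cosθ/√(L²−r²sin²θ) = +1.8039 rad/s.
V_P = V_A + ω_rod × AP, with AP = 0.2924 m along the rod.
Components: V_Px = −rω sinθ − a·ω_rod·sinφ = -0.43966 m/s;  V_Py = rω cosθ + a·ω_rod·cosφ = -0.17293 m/s.
|V_P| = √(V_Px² + V_Py²) = 0.47245 m/s.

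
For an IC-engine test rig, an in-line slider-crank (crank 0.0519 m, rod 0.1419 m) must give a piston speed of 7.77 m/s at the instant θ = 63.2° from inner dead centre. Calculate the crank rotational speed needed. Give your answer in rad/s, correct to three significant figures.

143

For an in-line slider-crank, |v_piston| = rω|sinθ|·[1 + r cosθ/√(L² − r² sin²θ)].
With r = 0.0519 m, L = 0.1419 m, θ = 63.2°: the bracketed kinematic factor |dx/dθ| = 0.054407 m.
ω = v/|dx/dθ| = 7.77/0.054407 = 142.81 rad/s.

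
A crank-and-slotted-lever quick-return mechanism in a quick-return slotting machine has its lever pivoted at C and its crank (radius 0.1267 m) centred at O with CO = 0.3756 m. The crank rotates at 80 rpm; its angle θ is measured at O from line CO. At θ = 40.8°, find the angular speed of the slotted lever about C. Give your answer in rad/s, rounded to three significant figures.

1.90

ω = 8.378 rad/s (from 80 rpm).
Crank pin A relative to C: A = (d + r cosθ, r sinθ); lever angle φ = atan2(r sinθ, d + r cosθ).
Differentiating tanφ: φ̇ = rω(d cosθ + r)/(d² + r² + 2dr cosθ).
d² + r² + 2dr cosθ = |CA|² = 0.229177 m²;  d cosθ + r = +0.41103 m.
|ω_lever| = |0.1267·8.378·+0.41103| / 0.229177 = 1.9037 rad/s.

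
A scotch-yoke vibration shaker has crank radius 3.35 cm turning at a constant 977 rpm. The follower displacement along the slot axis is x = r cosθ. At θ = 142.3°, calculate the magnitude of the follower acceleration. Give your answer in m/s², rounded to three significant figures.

ω = 102.3 rad/s (from 977 rpm).
x = r cosθ ⇒ ẍ = −rω² cosθ (ω constant).
|a| = rω²|cosθ| = 0.0335·(102.3)²·|cos 142.3°| = 277.45 m/s².

277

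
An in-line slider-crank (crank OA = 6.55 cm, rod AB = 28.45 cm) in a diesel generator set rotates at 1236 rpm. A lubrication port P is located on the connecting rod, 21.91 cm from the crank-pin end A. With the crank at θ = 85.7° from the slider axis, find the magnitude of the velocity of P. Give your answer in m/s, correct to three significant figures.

8.57

ω = 129.4 rad/s.  Crank-pin speed |V_A| = rω = 8.4779 m/s, perpendicular to OA.
Rod angle: sinφ = −(r/L) sinθ ⇒ φ = -13.272°; ω_rod = −rω cosθ/√(L²−r²sin²θ) = -2.2956 rad/s.
V_P = V_A + ω_rod × AP, with AP = 0.2191 m along the rod.
Components: V_Px = −rω sinθ − a·ω_rod·sinφ = -8.5695 m/s;  V_Py = rω cosθ + a·ω_rod·cosφ = +0.14612 m/s.
|V_P| = √(V_Px² + V_Py²) = 8.5708 m/s.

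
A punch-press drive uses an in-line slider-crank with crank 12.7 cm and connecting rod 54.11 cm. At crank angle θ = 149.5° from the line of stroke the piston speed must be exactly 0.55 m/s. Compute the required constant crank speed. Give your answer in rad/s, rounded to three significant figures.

10.7

For an in-line slider-crank, |v_piston| = rω|sinθ|·[1 + r cosθ/√(L² − r² sin²θ)].
With r = 0.127 m, L = 0.5411 m, θ = 149.5°: the bracketed kinematic factor |dx/dθ| = 0.051329 m.
ω = v/|dx/dθ| = 0.55/0.051329 = 10.715 rad/s.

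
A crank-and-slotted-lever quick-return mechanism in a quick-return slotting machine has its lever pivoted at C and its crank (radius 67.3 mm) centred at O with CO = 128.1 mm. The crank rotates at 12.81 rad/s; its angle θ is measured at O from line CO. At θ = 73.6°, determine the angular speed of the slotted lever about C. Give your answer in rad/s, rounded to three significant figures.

3.46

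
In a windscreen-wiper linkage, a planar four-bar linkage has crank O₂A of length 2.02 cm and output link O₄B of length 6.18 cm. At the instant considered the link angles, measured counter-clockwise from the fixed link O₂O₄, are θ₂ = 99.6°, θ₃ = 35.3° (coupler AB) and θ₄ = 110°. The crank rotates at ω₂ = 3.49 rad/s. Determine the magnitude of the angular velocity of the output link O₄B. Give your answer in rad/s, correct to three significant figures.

1.07

ω₂ = 3.49 rad/s
Differentiating the loop-closure r₂e^{iθ₂}+r₃e^{iθ₃}=r₁+r₄e^{iθ₄} gives r₂ω₂e^{iθ₂}+r₃ω₃e^{iθ₃}=r₄ω₄e^{iθ₄}.
Eliminating the other unknown: ω₄ = r₂ω₂ sin(θ₂−θ₃) / [r₄ sin(θ₄−θ₃)].
Numerator sine = +0.90108; denominator sine = +0.96456.
Result = 0.0202·3.49·(+0.90108) / (0.0618·(+0.96456)) = +1.0657 rad/s; magnitude 1.0657 rad/s.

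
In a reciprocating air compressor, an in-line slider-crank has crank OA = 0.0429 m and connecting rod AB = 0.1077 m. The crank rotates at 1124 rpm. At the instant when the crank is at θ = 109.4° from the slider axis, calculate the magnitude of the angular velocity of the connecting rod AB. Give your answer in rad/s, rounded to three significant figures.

16.8

ω = 117.7 rad/s (converted from 1124 rpm).
The rod makes angle φ with the slider axis where L sinφ = r sinθ; differentiating, L cosφ·φ̇ = r ω cosθ.
L cosφ = √(L² − r² sin²θ) = 0.099809 m.
|ω_rod| = r ω |cosθ| / √(L² − r² sin²θ) = 0.0429·117.7·0.33216/0.099809 = 16.805 rad/s.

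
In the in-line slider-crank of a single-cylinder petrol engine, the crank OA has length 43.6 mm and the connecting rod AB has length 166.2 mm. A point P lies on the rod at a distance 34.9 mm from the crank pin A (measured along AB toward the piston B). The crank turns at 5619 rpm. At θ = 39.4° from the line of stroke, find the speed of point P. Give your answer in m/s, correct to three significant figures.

ω = 588.4 rad/s.  Crank-pin speed |V_A| = rω = 25.655 m/s, perpendicular to OA.
Rod angle: sinφ = −(r/L) sinθ ⇒ φ = -9.585°; ω_rod = −rω cosθ/√(L²−r²sin²θ) = -120.97 rad/s.
V_P = V_A + ω_rod × AP, with AP = 0.0349 m along the rod.
Components: V_Px = −rω sinθ − a·ω_rod·sinφ = -16.987 m/s;  V_Py = rω cosθ + a·ω_rod·cosφ = +15.662 m/s.
|V_P| = √(V_Px² + V_Py²) = 23.105 m/s.

23.1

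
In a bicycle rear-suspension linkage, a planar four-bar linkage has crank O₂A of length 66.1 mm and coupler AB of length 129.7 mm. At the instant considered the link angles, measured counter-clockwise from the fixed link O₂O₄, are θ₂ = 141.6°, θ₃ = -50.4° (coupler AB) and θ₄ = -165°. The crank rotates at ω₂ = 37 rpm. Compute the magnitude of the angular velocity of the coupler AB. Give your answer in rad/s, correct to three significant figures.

1.74

ω₂ = 3.875 rad/s (from 37 rpm).
Differentiating the loop-closure r₂e^{iθ₂}+r₃e^{iθ₃}=r₁+r₄e^{iθ₄} gives r₂ω₂e^{iθ₂}+r₃ω₃e^{iθ₃}=r₄ω₄e^{iθ₄}.
Eliminating the other unknown: ω₃ = r₂ω₂ sin(θ₄−θ₂) / [r₃ sin(θ₃−θ₄)].
Numerator sine = +0.80282; denominator sine = +0.90924.
Result = 0.0661·3.875·(+0.80282) / (0.1297·(+0.90924)) = +1.7435 rad/s; magnitude 1.7435 rad/s.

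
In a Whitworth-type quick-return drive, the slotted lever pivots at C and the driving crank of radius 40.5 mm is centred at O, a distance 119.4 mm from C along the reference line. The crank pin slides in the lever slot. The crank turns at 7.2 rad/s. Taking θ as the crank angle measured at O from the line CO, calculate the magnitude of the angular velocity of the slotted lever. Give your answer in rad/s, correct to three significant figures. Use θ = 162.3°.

ω = 7.2 rad/s
Crank pin A relative to C: A = (d + r cosθ, r sinθ); lever angle φ = atan2(r sinθ, d + r cosθ).
Differentiating tanφ: φ̇ = rω(d cosθ + r)/(d² + r² + 2dr cosθ).
d² + r² + 2dr cosθ = |CA|² = 0.00668304 m²;  d cosθ + r = -0.073248 m.
|ω_lever| = |0.0405·7.2·-0.073248| / 0.00668304 = 3.196 rad/s.

3.20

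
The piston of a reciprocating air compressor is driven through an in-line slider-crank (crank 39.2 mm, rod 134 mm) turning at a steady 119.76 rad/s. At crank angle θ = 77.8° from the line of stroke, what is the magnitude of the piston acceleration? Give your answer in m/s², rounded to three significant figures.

36.8

ω = 119.8 rad/s
x(θ) = r cosθ + √(L² − r² sin²θ); with ω constant, a = ω²·d²x/dθ².
d²x/dθ² = −r cosθ − r²(cos2θ)/√u − r⁴ sin²2θ/(4u^{3/2}),  u = L² − r² sin²θ = 0.016488 m².
Substituting r = 0.0392 m, L = 0.134 m, θ = 77.8°: d²x/dθ² = +0.0025667 m.
a = ω²·d²x/dθ² = (119.8)²·(+0.0025667) = +36.813 m/s²;  |a| = 36.813 m/s².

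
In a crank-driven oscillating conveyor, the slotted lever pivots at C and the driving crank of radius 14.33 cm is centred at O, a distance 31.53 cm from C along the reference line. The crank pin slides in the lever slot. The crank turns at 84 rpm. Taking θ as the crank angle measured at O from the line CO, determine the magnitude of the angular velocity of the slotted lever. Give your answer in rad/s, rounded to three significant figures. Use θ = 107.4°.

ω = 8.796 rad/s (from 84 rpm).
Crank pin A relative to C: A = (d + r cosθ, r sinθ); lever angle φ = atan2(r sinθ, d + r cosθ).
Differentiating tanφ: φ̇ = rω(d cosθ + r)/(d² + r² + 2dr cosθ).
d² + r² + 2dr cosθ = |CA|² = 0.0929262 m²;  d cosθ + r = +0.049012 m.
|ω_lever| = |0.1433·8.796·+0.049012| / 0.0929262 = 0.66485 rad/s.

0.665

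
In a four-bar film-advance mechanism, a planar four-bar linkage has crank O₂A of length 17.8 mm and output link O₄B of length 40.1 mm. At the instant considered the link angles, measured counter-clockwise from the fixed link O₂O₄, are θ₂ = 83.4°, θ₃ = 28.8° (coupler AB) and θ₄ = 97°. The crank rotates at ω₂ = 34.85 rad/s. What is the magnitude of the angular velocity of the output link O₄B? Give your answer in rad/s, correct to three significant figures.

ω₂ = 34.85 rad/s
Differentiating the loop-closure r₂e^{iθ₂}+r₃e^{iθ₃}=r₁+r₄e^{iθ₄} gives r₂ω₂e^{iθ₂}+r₃ω₃e^{iθ₃}=r₄ω₄e^{iθ₄}.
Eliminating the other unknown: ω₄ = r₂ω₂ sin(θ₂−θ₃) / [r₄ sin(θ₄−θ₃)].
Numerator sine = +0.81513; denominator sine = +0.92849.
Result = 0.0178·34.85·(+0.81513) / (0.0401·(+0.92849)) = +13.581 rad/s; magnitude 13.581 rad/s.

13.6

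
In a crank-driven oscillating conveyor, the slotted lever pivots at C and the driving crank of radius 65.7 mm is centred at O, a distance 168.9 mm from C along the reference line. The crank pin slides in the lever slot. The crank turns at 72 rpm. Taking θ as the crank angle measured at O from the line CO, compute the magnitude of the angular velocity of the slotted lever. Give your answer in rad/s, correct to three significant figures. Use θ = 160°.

3.84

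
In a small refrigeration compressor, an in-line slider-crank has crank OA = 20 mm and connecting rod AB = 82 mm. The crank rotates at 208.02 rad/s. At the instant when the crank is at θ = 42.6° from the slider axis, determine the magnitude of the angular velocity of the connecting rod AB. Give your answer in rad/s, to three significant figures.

37.9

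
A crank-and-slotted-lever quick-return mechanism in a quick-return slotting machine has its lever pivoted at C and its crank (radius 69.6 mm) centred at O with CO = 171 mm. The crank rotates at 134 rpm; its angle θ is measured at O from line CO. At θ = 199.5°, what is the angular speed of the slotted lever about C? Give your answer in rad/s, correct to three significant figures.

ω = 14.03 rad/s (from 134 rpm).
Crank pin A relative to C: A = (d + r cosθ, r sinθ); lever angle φ = atan2(r sinθ, d + r cosθ).
Differentiating tanφ: φ̇ = rω(d cosθ + r)/(d² + r² + 2dr cosθ).
d² + r² + 2dr cosθ = |CA|² = 0.0116473 m²;  d cosθ + r = -0.091592 m.
|ω_lever| = |0.0696·14.03·-0.091592| / 0.0116473 = 7.6802 rad/s.

7.68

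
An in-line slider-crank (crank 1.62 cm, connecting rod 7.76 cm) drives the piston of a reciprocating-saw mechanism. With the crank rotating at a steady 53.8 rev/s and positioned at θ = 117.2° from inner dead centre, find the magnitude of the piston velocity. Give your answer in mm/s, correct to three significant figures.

4400

ω = 2π·53.8 = 338 rad/s
For an in-line slider-crank, x = r cosθ + √(L² − r² sin²θ), so v = −rω sinθ·[1 + r cosθ/√(L² − r² sin²θ)].
With r = 0.0162 m, L = 0.0776 m, θ = 117.2°: √(L² − r² sin²θ) = 0.076251 m.
v = −0.0162·338·0.88942·[1 + 0.0162·-0.45710/0.076251] = -4.3976 m/s.
|v| = 4.3976 m/s = 4397.6 mm/s.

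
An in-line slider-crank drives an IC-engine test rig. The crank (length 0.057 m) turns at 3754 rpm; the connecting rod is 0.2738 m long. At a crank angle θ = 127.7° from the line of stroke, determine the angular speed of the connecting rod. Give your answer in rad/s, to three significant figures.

50.7

ω = 393.1 rad/s (converted from 3754 rpm).
The rod makes angle φ with the slider axis where L sinφ = r sinθ; differentiating, L cosφ·φ̇ = r ω cosθ.
L cosφ = √(L² − r² sin²θ) = 0.27006 m.
|ω_rod| = r ω |cosθ| / √(L² − r² sin²θ) = 0.057·393.1·0.61153/0.27006 = 50.74 rad/s.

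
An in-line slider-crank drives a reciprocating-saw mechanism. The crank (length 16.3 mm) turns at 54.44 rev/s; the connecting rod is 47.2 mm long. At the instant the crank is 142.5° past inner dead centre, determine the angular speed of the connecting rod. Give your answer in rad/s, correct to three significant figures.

95.9

ω = 342.1 rad/s (converted from 54.44 rev/s).
The rod makes angle φ with the slider axis where L sinφ = r sinθ; differentiating, L cosφ·φ̇ = r ω cosθ.
L cosφ = √(L² − r² sin²θ) = 0.046145 m.
|ω_rod| = r ω |cosθ| / √(L² − r² sin²θ) = 0.0163·342.1·0.79335/0.046145 = 95.857 rad/s.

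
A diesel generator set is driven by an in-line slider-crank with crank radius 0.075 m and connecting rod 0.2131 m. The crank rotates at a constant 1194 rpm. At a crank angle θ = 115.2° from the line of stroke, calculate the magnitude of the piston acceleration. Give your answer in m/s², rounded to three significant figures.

768

ω = 2π·1194/60 = 125 rad/s
x(θ) = r cosθ + √(L² − r² sin²θ); with ω constant, a = ω²·d²x/dθ².
d²x/dθ² = −r cosθ − r²(cos2θ)/√u − r⁴ sin²2θ/(4u^{3/2}),  u = L² − r² sin²θ = 0.0408064 m².
Substituting r = 0.075 m, L = 0.2131 m, θ = 115.2°: d²x/dθ² = +0.049113 m.
a = ω²·d²x/dθ² = (125)²·(+0.049113) = +767.83 m/s²;  |a| = 767.83 m/s².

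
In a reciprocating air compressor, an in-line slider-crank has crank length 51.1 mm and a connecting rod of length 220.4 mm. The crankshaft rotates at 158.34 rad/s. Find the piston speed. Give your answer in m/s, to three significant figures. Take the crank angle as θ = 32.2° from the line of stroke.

5.16

ω = 158.3 rad/s
For an in-line slider-crank, x = r cosθ + √(L² − r² sin²θ), so v = −rω sinθ·[1 + r cosθ/√(L² − r² sin²θ)].
With r = 0.0511 m, L = 0.2204 m, θ = 32.2°: √(L² − r² sin²θ) = 0.21871 m.
v = −0.0511·158.3·0.53288·[1 + 0.0511·0.84619/0.21871] = -5.164 m/s.
|v| = 5.164 m/s.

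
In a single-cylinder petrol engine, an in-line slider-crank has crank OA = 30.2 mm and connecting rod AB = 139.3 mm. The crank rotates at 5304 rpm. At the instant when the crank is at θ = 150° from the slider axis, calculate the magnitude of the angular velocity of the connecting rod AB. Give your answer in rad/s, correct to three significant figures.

105

ω = 555.4 rad/s (converted from 5304 rpm).
The rod makes angle φ with the slider axis where L sinφ = r sinθ; differentiating, L cosφ·φ̇ = r ω cosθ.
L cosφ = √(L² − r² sin²θ) = 0.13848 m.
|ω_rod| = r ω |cosθ| / √(L² − r² sin²θ) = 0.0302·555.4·0.86603/0.13848 = 104.9 rad/s.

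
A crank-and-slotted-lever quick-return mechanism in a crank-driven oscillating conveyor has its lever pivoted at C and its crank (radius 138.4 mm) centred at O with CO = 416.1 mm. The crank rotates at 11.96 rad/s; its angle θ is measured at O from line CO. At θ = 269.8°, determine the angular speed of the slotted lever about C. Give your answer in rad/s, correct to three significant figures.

ω = 11.96 rad/s
Crank pin A relative to C: A = (d + r cosθ, r sinθ); lever angle φ = atan2(r sinθ, d + r cosθ).
Differentiating tanφ: φ̇ = rω(d cosθ + r)/(d² + r² + 2dr cosθ).
d² + r² + 2dr cosθ = |CA|² = 0.191892 m²;  d cosθ + r = +0.13695 m.
|ω_lever| = |0.1384·11.96·+0.13695| / 0.191892 = 1.1813 rad/s.

1.18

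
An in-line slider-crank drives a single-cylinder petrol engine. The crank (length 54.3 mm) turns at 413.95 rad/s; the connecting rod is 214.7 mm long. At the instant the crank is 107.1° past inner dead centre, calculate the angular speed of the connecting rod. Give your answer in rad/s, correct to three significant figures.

31.7

ω = 413.9 rad/s
The rod makes angle φ with the slider axis where L sinφ = r sinθ; differentiating, L cosφ·φ̇ = r ω cosθ.
L cosφ = √(L² − r² sin²θ) = 0.20833 m.
|ω_rod| = r ω |cosθ| / √(L² − r² sin²θ) = 0.0543·413.9·0.29404/0.20833 = 31.725 rad/s.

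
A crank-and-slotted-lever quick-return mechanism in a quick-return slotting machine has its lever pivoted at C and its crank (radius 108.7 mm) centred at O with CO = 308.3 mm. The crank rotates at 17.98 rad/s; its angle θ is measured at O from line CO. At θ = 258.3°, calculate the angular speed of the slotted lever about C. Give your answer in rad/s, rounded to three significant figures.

0.968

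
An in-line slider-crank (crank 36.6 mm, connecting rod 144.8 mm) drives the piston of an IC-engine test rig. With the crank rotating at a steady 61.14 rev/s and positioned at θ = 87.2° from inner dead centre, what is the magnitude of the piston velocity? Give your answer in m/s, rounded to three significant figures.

14.2

ω = 2π·61.1 = 384.2 rad/s
For an in-line slider-crank, x = r cosθ + √(L² − r² sin²θ), so v = −rω sinθ·[1 + r cosθ/√(L² − r² sin²θ)].
With r = 0.0366 m, L = 0.1448 m, θ = 87.2°: √(L² − r² sin²θ) = 0.14011 m.
v = −0.0366·384.2·0.99881·[1 + 0.0366·0.04885/0.14011] = -14.222 m/s.
|v| = 14.222 m/s.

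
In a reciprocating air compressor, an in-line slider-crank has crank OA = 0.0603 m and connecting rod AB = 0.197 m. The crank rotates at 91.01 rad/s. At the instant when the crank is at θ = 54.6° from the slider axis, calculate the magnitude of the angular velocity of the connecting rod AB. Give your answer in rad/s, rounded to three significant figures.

16.7

ω = 91.01 rad/s
The rod makes angle φ with the slider axis where L sinφ = r sinθ; differentiating, L cosφ·φ̇ = r ω cosθ.
L cosφ = √(L² − r² sin²θ) = 0.19077 m.
|ω_rod| = r ω |cosθ| / √(L² − r² sin²θ) = 0.0603·91.01·0.57928/0.19077 = 16.664 rad/s.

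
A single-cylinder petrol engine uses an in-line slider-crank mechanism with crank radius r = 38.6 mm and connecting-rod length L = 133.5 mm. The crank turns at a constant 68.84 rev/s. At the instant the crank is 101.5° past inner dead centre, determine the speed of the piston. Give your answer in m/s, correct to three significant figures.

ω = 2π·68.8 = 432.5 rad/s
For an in-line slider-crank, x = r cosθ + √(L² − r² sin²θ), so v = −rω sinθ·[1 + r cosθ/√(L² − r² sin²θ)].
With r = 0.0386 m, L = 0.1335 m, θ = 101.5°: √(L² − r² sin²θ) = 0.12803 m.
v = −0.0386·432.5·0.97992·[1 + 0.0386·-0.19937/0.12803] = -15.377 m/s.
|v| = 15.377 m/s.

15.4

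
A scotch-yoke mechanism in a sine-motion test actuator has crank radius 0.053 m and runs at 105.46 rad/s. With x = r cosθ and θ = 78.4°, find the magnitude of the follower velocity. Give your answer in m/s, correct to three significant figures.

5.48

ω = 105.5 rad/s
x = r cosθ ⇒ ẋ = −rω sinθ.
|v| = rω|sinθ| = 0.053·105.5·|sin 78.4°| = 5.4752 m/s.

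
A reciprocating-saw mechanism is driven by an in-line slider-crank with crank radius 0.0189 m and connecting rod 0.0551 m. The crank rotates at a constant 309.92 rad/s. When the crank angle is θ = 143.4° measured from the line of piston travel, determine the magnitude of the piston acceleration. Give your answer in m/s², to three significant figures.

1260

ω = 309.9 rad/s
x(θ) = r cosθ + √(L² − r² sin²θ); with ω constant, a = ω²·d²x/dθ².
d²x/dθ² = −r cosθ − r²(cos2θ)/√u − r⁴ sin²2θ/(4u^{3/2}),  u = L² − r² sin²θ = 0.00290903 m².
Substituting r = 0.0189 m, L = 0.0551 m, θ = 143.4°: d²x/dθ² = +0.013073 m.
a = ω²·d²x/dθ² = (309.9)²·(+0.013073) = +1255.6 m/s²;  |a| = 1255.6 m/s².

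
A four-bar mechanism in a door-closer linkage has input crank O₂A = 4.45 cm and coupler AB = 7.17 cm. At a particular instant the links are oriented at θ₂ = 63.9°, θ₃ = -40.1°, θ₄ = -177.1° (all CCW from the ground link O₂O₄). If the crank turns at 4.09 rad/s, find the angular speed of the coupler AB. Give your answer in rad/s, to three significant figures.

3.26

ω₂ = 4.09 rad/s
Differentiating the loop-closure r₂e^{iθ₂}+r₃e^{iθ₃}=r₁+r₄e^{iθ₄} gives r₂ω₂e^{iθ₂}+r₃ω₃e^{iθ₃}=r₄ω₄e^{iθ₄}.
Eliminating the other unknown: ω₃ = r₂ω₂ sin(θ₄−θ₂) / [r₃ sin(θ₃−θ₄)].
Numerator sine = +0.87462; denominator sine = +0.68200.
Result = 0.0445·4.09·(+0.87462) / (0.0717·(+0.68200)) = +3.2554 rad/s; magnitude 3.2554 rad/s.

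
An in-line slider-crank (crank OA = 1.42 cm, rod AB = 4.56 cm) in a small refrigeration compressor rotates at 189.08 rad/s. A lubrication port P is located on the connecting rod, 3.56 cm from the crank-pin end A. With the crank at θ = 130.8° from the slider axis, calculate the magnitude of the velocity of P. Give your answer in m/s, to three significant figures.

ω = 189.1 rad/s.  Crank-pin speed |V_A| = rω = 2.6849 m/s, perpendicular to OA.
Rod angle: sinφ = −(r/L) sinθ ⇒ φ = -13.635°; ω_rod = −rω cosθ/√(L²−r²sin²θ) = +39.589 rad/s.
V_P = V_A + ω_rod × AP, with AP = 0.0356 m along the rod.
Components: V_Px = −rω sinθ − a·ω_rod·sinφ = -1.7002 m/s;  V_Py = rω cosθ + a·ω_rod·cosφ = -0.38474 m/s.
|V_P| = √(V_Px² + V_Py²) = 1.7432 m/s.

1.74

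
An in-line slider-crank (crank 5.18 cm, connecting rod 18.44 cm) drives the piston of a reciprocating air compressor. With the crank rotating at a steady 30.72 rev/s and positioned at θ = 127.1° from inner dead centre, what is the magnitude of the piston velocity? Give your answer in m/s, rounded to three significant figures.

6.59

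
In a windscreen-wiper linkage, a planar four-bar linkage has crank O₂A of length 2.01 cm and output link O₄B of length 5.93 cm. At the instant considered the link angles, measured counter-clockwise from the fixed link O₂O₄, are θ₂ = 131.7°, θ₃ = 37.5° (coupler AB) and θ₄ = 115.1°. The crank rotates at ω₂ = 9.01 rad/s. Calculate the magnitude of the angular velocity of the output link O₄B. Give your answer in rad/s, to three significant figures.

ω₂ = 9.01 rad/s
Differentiating the loop-closure r₂e^{iθ₂}+r₃e^{iθ₃}=r₁+r₄e^{iθ₄} gives r₂ω₂e^{iθ₂}+r₃ω₃e^{iθ₃}=r₄ω₄e^{iθ₄}.
Eliminating the other unknown: ω₄ = r₂ω₂ sin(θ₂−θ₃) / [r₄ sin(θ₄−θ₃)].
Numerator sine = +0.99731; denominator sine = +0.97667.
Result = 0.0201·9.01·(+0.99731) / (0.0593·(+0.97667)) = +3.1185 rad/s; magnitude 3.1185 rad/s.

3.12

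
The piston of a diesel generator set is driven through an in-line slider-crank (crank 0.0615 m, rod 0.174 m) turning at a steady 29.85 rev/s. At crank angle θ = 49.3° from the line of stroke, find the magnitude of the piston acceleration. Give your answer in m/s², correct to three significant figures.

ω = 2π·29.9 = 187.6 rad/s
x(θ) = r cosθ + √(L² − r² sin²θ); with ω constant, a = ω²·d²x/dθ².
d²x/dθ² = −r cosθ − r²(cos2θ)/√u − r⁴ sin²2θ/(4u^{3/2}),  u = L² − r² sin²θ = 0.0281021 m².
Substituting r = 0.0615 m, L = 0.174 m, θ = 49.3°: d²x/dθ² = -0.037472 m.
a = ω²·d²x/dθ² = (187.6)²·(-0.037472) = -1318.1 m/s²;  |a| = 1318.1 m/s².

1320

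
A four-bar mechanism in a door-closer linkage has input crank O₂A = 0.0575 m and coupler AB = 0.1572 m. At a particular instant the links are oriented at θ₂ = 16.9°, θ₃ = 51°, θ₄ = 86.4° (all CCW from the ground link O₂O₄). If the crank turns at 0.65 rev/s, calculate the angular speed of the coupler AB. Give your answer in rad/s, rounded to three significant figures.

ω₂ = 4.084 rad/s (from 0.65 rev/s).
Differentiating the loop-closure r₂e^{iθ₂}+r₃e^{iθ₃}=r₁+r₄e^{iθ₄} gives r₂ω₂e^{iθ₂}+r₃ω₃e^{iθ₃}=r₄ω₄e^{iθ₄}.
Eliminating the other unknown: ω₃ = r₂ω₂ sin(θ₄−θ₂) / [r₃ sin(θ₃−θ₄)].
Numerator sine = +0.93667; denominator sine = -0.57928.
Result = 0.0575·4.084·(+0.93667) / (0.1572·(-0.57928)) = -2.4155 rad/s; magnitude 2.4155 rad/s.

2.42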